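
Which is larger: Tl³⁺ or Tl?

Tl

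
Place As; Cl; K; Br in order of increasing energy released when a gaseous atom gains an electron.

K < As < Br < Cl

Cl is in period 3, group 17; K is in period 4, group 1; As is in period 4, group 15; Br is in period 4, group 17.
Atoms with high Z_eff and room in the valence shell (especially the halogens) have the most exothermic electron affinities.
These span different periods and groups, so the two trends combine.
As > K: As lies to the right of K in period 4, so the across-period effect alone puts As higher.
Br > As: both are in period 4; the period trend gives Br the larger value.
Cl > Br: they share group 17; the group trend gives Cl the larger value.
Tabulated electron affinity (kJ/mol): Cl 349, K 48, As 78, Br 325.
So from lowest to highest: K < As < Br < Cl.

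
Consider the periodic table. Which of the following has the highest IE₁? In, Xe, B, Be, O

Be is in period 2, group 2; B is in period 2, group 13; O is in period 2, group 16; In is in period 5, group 13; Xe is in period 5, group 18.
IE₁ increases left→right with effective nuclear charge and decreases top→bottom as the valence shell moves farther out.
Here both period and group differ, so the two effects have to be weighed against each other.
B > In: they share group 13; the group trend gives B the larger value.
Be > B: this pair runs against the simple trend — see the exception note.
Xe > Be: period and group pull opposite ways; the across-period shift dominates (1170 vs 900 kJ/mol).
O > Xe: period and group pull opposite ways; the down-group shift dominates (1314 vs 1170 kJ/mol).
Note the exception: Be has a higher first ionization energy than B, contrary to the simple trend — removing B's lone 2p electron is easier than breaking Be's filled 2s².
Tabulated first ionization energy (kJ/mol): Be 900, B 801, O 1314, In 558, Xe 1170.
The highest IE₁ among these belongs to O.

O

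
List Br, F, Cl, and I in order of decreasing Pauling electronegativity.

F, Cl, Br, I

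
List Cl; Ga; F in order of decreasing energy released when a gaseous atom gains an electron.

F is in period 2, group 17; Cl is in period 3, group 17; Ga is in period 4, group 13.
Atoms with high Z_eff and room in the valence shell (especially the halogens) have the most exothermic electron affinities.
Neither a single period nor a single group — weigh both effects.
F > Ga: relative to Ga, both the across-period and down-group shifts push F's electron affinity up.
Cl > F: this pair runs against the simple trend — see the exception note.
Note the exception: Cl has a higher electron affinity than F, contrary to the simple trend — F's small 2p subshell makes the incoming electron feel strong e⁻–e⁻ repulsion, so Cl actually releases more energy on gaining an electron.
For reference (kJ/mol): F 328, Cl 349, Ga 29.
So from highest to lowest: Cl > F > Ga.

Cl > F > Ga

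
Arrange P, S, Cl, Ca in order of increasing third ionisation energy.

P, S, Cl, Ca

IE_3 is the cost of taking one more electron from the +2 cation: P²⁺ still has 3 valence electrons; S²⁺ still has 4 valence electrons; Cl²⁺ still has 5 valence electrons; Ca²⁺ is the bare [Ar] core.
Breaking into a closed-shell core is much more expensive than removing a leftover valence electron — Ca has the largest IE_3 here.
Valence configurations: P²⁺ [Ne]3s²3p¹, S²⁺ [Ne]3s²3p², Cl²⁺ [Ne]3s²3p³.
Tabulated IE_3 (kJ/mol): P 2914, S 3357, Cl 3822, Ca 4912.
So the third ionization energies run P < S < Cl < Ca.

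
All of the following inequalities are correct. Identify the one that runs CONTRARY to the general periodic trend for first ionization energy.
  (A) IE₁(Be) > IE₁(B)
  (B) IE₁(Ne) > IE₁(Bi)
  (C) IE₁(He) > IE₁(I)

(A)

The general trend: first ionization energy increases across a period and decreases down a group.
(A) Be (period 2, group 2) vs B (period 2, group 13): the stated order contradicts the simple trend.
(B) Ne (period 2, group 18) vs Bi (period 6, group 15): the stated order agrees with the simple trend.
(C) He (period 1, group 18) vs I (period 5, group 17): the stated order agrees with the simple trend.
The exception is (A): removing B's lone 2p electron is easier than breaking Be's filled 2s².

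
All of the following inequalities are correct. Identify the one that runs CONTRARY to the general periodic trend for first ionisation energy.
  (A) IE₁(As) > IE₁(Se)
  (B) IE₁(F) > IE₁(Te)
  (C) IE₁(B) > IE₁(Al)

(A)

The general trend: first ionisation energy increases across a period and decreases down a group.
(A) As (period 4, group 15) vs Se (period 4, group 16): the stated order contradicts the simple trend.
(B) F (period 2, group 17) vs Te (period 5, group 16): the stated order agrees with the simple trend.
(C) B (period 2, group 13) vs Al (period 3, group 13): the stated order agrees with the simple trend.
The exception is (A): Se (4p⁴) ionizes more easily than half-filled As (4p³).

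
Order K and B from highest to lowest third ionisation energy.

Consider each +2 ion: K²⁺ is already 1 electron into the core; B²⁺ still has 1 valence electron.
Pulling an electron out of a noble-gas core costs far more than removing a remaining valence electron, so K sits at the high end of IE_3.
Approximate IE_3 values (kJ/mol): K 4420, B 3660.
Hence IE_3: B < K.

K, B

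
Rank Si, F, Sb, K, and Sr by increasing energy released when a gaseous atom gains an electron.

F is in period 2, group 17; Si is in period 3, group 14; K is in period 4, group 1; Sr is in period 5, group 2; Sb is in period 5, group 15.
EA tends to increase across a period and decrease down a group, though the pattern is less regular than for IE or radius.
These span different periods and groups, so the two trends combine.
K > Sr: period and group pull opposite ways; the down-group shift dominates (48 vs 5 kJ/mol).
Sb > K: the two effects oppose for this pair; the across-period effect wins (103 vs 48 kJ/mol).
Si > Sb: period and group pull opposite ways; the down-group shift dominates (134 vs 103 kJ/mol).
F > Si: both effects reinforce here, so F is clearly the higher of the two.
Tabulated electron affinity (kJ/mol): F 328, Si 134, K 48, Sr 5, Sb 103.
So from lowest to highest: Sr < K < Sb < Si < F.

Sr, K, Sb, Si, F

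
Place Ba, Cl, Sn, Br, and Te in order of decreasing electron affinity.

Cl > Br > Te > Sn > Ba

Electron affinity generally becomes more exothermic across a period toward the halogens and less exothermic down a group.
Here both period and group differ, so the two effects have to be weighed against each other.
Sn > Ba: both effects reinforce here, so Sn is clearly the higher of the two.
Te > Sn: both are in period 5; the period trend gives Te the larger value.
Br > Te: relative to Te, both the across-period and down-group shifts push Br's electron affinity up.
Cl > Br: they share group 17; the group trend gives Cl the larger value.
Approximate values (kJ/mol): Cl 349, Br 325, Sn 107, Te 190, Ba 14.
So from highest to lowest: Cl > Br > Te > Sn > Ba.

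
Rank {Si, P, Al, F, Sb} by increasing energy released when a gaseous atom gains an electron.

Al, P, Sb, Si, F

Electron affinity generally becomes more exothermic across a period toward the halogens and less exothermic down a group.
Neither a single period nor a single group — weigh both effects.
P > Al: P lies to the right of Al in period 3, so the across-period effect alone puts P higher.
Sb > P: this pair runs against the simple trend — see the exception note.
Si > Sb: period and group pull opposite ways; the down-group shift dominates (134 vs 103 kJ/mol).
F > Si: both effects reinforce here, so F is clearly the higher of the two.
Note the exception: Sb has a higher electron affinity than P, contrary to the simple trend — both are half-filled np³, but the pairing/repulsion penalty for the added electron shrinks as the p orbitals become larger and more diffuse down the group, and for Sb that outweighs the weaker nuclear attraction.
Note the exception: Si has a higher electron affinity than P, contrary to the simple trend — adding an electron to P's half-filled 3p³ is unfavourable, so Si (3p²) has the more exothermic EA.
Tabulated electron affinity (kJ/mol): F 328, Al 42, Si 134, P 72, Sb 103.
So from lowest to highest: Al < P < Sb < Si < F.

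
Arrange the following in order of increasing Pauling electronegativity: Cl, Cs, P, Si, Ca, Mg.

Mg is in period 3, group 2; Si is in period 3, group 14; P is in period 3, group 15; Cl is in period 3, group 17; Ca is in period 4, group 2; Cs is in period 6, group 1.
Atoms toward the upper right of the periodic table pull bonding electrons most strongly.
Neither a single period nor a single group — weigh both effects.
Ca > Cs: relative to Cs, both the across-period and down-group shifts push Ca's electronegativity up.
Mg > Ca: Mg sits above Ca in group 2, so the down-group effect alone puts Mg higher.
Si > Mg: Si lies to the right of Mg in period 3, so the across-period effect alone puts Si higher.
P > Si: both are in period 3; the period trend gives P the larger value.
Cl > P: both are in period 3; the period trend gives Cl the larger value.
Tabulated electronegativity (Pauling): Mg 1.31, Si 1.90, P 2.19, Cl 3.16, Ca 1.00, Cs 0.79.
So from lowest to highest: Cs < Ca < Mg < Si < P < Cl.

Cs, Ca, Mg, Si, P, Cl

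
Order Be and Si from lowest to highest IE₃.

Si < Be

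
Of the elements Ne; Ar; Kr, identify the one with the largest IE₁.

Ne is in period 2, group 18; Ar is in period 3, group 18; Kr is in period 4, group 18.
IE₁ increases left→right with effective nuclear charge and decreases top→bottom as the valence shell moves farther out.
All are in group 18, so first ionization energy increases up the group.
The largest IE₁ among these belongs to Ne.

Ne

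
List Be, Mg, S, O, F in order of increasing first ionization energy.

First ionization energy rises across a period (greater Z_eff holds electrons more tightly) and falls down a group (valence electrons are farther from the nucleus).
Neither a single period nor a single group — weigh both effects.
Be > Mg: Be sits above Mg in group 2, so the down-group effect alone puts Be higher.
S > Be: the two effects oppose for this pair; the across-period effect wins (1000 vs 900 kJ/mol).
O > S: they share group 16; the group trend gives O the larger value.
F > O: F lies to the right of O in period 2, so the across-period effect alone puts F higher.
Tabulated first ionization energy (kJ/mol): Be 900, O 1314, F 1681, Mg 738, S 1000.
So from lowest to highest: Mg < Be < S < O < F.

Mg, Be, S, O, F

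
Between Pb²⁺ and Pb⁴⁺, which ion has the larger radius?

Both ions have Z = 82 protons, but Pb⁴⁺ has lost more electrons, so its remaining electrons feel a larger effective nuclear charge per electron and are pulled in more tightly.
Higher positive charge → smaller ion, so Pb²⁺ > Pb⁴⁺.

Pb²⁺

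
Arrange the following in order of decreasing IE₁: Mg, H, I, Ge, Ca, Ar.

Ar > H > I > Ge > Mg > Ca

H is in period 1, group 1; Mg is in period 3, group 2; Ar is in period 3, group 18; Ca is in period 4, group 2; Ge is in period 4, group 14; I is in period 5, group 17.
Across a period the outer electron is held more tightly (higher IE₁); down a group it sits in a higher shell, more shielded, and comes off more easily.
These span different periods and groups, so the two trends combine.
Mg > Ca: they share group 2; the group trend gives Mg the larger value.
Ge > Mg: the two effects oppose for this pair; the across-period effect wins (762 vs 738 kJ/mol).
I > Ge: period and group pull opposite ways; the across-period shift dominates (1008 vs 762 kJ/mol).
H > I: the two effects oppose for this pair; the down-group effect wins (1312 vs 1008 kJ/mol).
Ar > H: the two effects oppose for this pair; the across-period effect wins (1521 vs 1312 kJ/mol).
Tabulated first ionization energy (kJ/mol): H 1312, Mg 738, Ar 1521, Ca 590, Ge 762, I 1008.
So from highest to lowest: Ar > H > I > Ge > Mg > Ca.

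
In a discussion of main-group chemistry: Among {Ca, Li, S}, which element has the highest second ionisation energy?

Li

Consider each +1 ion: Ca⁺ still has 1 valence electron; Li⁺ is the bare [He] core; S⁺ still has 5 valence electrons.
Core electrons are held far more tightly than valence electrons, so Li tops the IE_2 order.
Valence configurations: Ca⁺ [Ar]4s¹, S⁺ [Ne]3s²3p³.
Approximate IE_2 values (kJ/mol): Ca 1145, Li 7298, S 2252.
Putting it together, IE_2: Ca < S < Li.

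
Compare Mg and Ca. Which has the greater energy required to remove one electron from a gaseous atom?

Across a period the outer electron is held more tightly (higher IE₁); down a group it sits in a higher shell, more shielded, and comes off more easily.
All are in group 2, so first ionization energy increases up the group.
So Mg has the greater energy required to remove one electron from a gaseous atom (Mg > Ca).

Mg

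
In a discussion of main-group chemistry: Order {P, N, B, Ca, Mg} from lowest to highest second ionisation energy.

IE_2 is the cost of taking one more electron from the +1 cation: P⁺ still has 4 valence electrons; N⁺ still has 4 valence electrons; B⁺ still has 2 valence electrons; Ca⁺ still has 1 valence electron; Mg⁺ still has 1 valence electron.
All are still removing valence electrons, so compare the +1 ions as you would atoms: IE_2 generally rises across a period (higher Z_eff) and falls down a group (larger shell), subject to the usual subshell exceptions.
Valence configurations: P⁺ [Ne]3s²3p², N⁺ [He]2s²2p², B⁺ [He]2s², Ca⁺ [Ar]4s¹, Mg⁺ [Ne]3s¹.
Approximate IE_2 values (kJ/mol): P 1907, N 2856, B 2427, Ca 1145, Mg 1451.
So the second ionization energies run Ca < Mg < P < B < N.

Ca < Mg < P < B < N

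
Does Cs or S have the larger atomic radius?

Cs

S is in period 3, group 16; Cs is in period 6, group 1.
Moving right in a period, electrons are added to the same shell under a stronger nuclear pull, so atoms get smaller; moving down, a new shell is opened and atoms get larger.
Here both period and group differ, so the two effects have to be weighed against each other.
Cs > S: both effects reinforce here, so Cs is clearly the larger of the two.
Tabulated atomic radius (pm): S 103, Cs 232.
So Cs has the larger atomic radius (Cs > S).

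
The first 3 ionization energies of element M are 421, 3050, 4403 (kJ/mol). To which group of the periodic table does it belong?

Group 1

Look for the largest jump between consecutive ionization energies: IE2/IE1 ≈ 7.2, far larger than any earlier ratio.
That jump marks the point where a core electron is being removed. So the atom has 1 valence electron.
A main-group element with 1 valence electron is in group 1.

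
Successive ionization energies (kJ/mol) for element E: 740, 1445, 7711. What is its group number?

Look for the largest jump between consecutive ionization energies: IE3/IE2 ≈ 5.3, far larger than any earlier ratio.
That jump marks the point where a core electron is being removed. So the atom has 2 valence electrons.
A main-group element with 2 valence electrons is in group 2.

Group 2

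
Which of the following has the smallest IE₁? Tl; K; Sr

K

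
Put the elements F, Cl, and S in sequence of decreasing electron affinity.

Electron affinity generally becomes more exothermic across a period toward the halogens and less exothermic down a group.
Here both period and group differ, so the two effects have to be weighed against each other.
F > S: relative to S, both the across-period and down-group shifts push F's electron affinity up.
Cl > F: this pair runs against the simple trend — see the exception note.
Note the exception: Cl has a higher electron affinity than F, contrary to the simple trend — F's small 2p subshell makes the incoming electron feel strong e⁻–e⁻ repulsion, so Cl actually releases more energy on gaining an electron.
For reference (kJ/mol): F 328, S 200, Cl 349.
So from highest to lowest: Cl > F > S.

Cl > F > S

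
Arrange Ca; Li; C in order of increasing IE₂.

Ca < C < Li

IE_2 is the cost of taking one more electron from the +1 cation: Ca⁺ still has 1 valence electron; Li⁺ is the bare [He] core; C⁺ still has 3 valence electrons.
Breaking into a closed-shell core is much more expensive than removing a leftover valence electron — Li has the largest IE_2 here.
Valence configurations: Ca⁺ [Ar]4s¹, C⁺ [He]2s²2p¹.
Tabulated IE_2 (kJ/mol): Ca 1145, Li 7298, C 2353.
Overall IE_2 order: Ca < C < Li.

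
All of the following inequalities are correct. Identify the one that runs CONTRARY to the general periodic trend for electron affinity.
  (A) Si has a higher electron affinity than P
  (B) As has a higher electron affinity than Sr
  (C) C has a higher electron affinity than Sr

The general trend: electron affinity increases across a period and decreases down a group.
(A) Si (period 3, group 14) vs P (period 3, group 15): the stated order contradicts the simple trend.
(B) As (period 4, group 15) vs Sr (period 5, group 2): the stated order agrees with the simple trend.
(C) C (period 2, group 14) vs Sr (period 5, group 2): the stated order agrees with the simple trend.
The exception is (A): adding an electron to P's half-filled 3p³ is unfavourable, so Si (3p²) has the more exothermic EA.

(A)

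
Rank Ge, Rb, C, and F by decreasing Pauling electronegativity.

F, C, Ge, Rb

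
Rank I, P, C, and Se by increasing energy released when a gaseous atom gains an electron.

P < C < Se < I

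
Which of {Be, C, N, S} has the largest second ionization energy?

N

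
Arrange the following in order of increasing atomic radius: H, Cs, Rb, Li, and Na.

Atomic radius shrinks across a period as nuclear charge pulls the same shell inward, and grows down a group as new shells are added.
All are in group 1, so atomic radius increases down the group.
So from smallest to largest: H < Li < Na < Rb < Cs.

H, Li, Na, Rb, Cs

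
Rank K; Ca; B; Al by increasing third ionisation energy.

IE_3 is the cost of taking one more electron from the +2 cation: K²⁺ is already 1 electron into the core; Ca²⁺ is the bare [Ar] core; B²⁺ still has 1 valence electron; Al²⁺ still has 1 valence electron.
Breaking into a closed-shell core is much more expensive than removing a leftover valence electron — K and Ca have the largest IE_3 here.
Valence configurations: B²⁺ [He]2s¹, Al²⁺ [Ne]3s¹.
Tabulated IE_3 (kJ/mol): K 4420, Ca 4912, B 3660, Al 2745.
Hence IE_3: Al < B < K < Ca.

Al < B < K < Ca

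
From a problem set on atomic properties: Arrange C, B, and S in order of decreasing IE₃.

Consider each +2 ion: C²⁺ still has 2 valence electrons; B²⁺ still has 1 valence electron; S²⁺ still has 4 valence electrons.
All are still removing valence electrons, so compare the +2 ions as you would atoms: IE_3 generally rises across a period (higher Z_eff) and falls down a group (larger shell), subject to the usual subshell exceptions.
Valence configurations: C²⁺ [He]2s², B²⁺ [He]2s¹, S²⁺ [Ne]3s²3p².
Approximate IE_3 values (kJ/mol): C 4620, B 3660, S 3357.
Putting it together, IE_3: S < B < C.

C > B > S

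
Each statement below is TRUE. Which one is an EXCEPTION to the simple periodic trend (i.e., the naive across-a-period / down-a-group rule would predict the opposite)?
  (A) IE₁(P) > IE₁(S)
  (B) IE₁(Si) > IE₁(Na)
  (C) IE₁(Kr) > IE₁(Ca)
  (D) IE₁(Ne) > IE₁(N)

(A)

The general trend: first ionization energy increases across a period and decreases down a group.
(A) P (period 3, group 15) vs S (period 3, group 16): the stated order contradicts the simple trend.
(B) Si (period 3, group 14) vs Na (period 3, group 1): the stated order agrees with the simple trend.
(C) Kr (period 4, group 18) vs Ca (period 4, group 2): the stated order agrees with the simple trend.
(D) Ne (period 2, group 18) vs N (period 2, group 15): the stated order agrees with the simple trend.
The exception is (A): S (3p⁴) ionizes more easily than half-filled P (3p³) because the paired 3p electron in S is pushed out by e⁻–e⁻ repulsion.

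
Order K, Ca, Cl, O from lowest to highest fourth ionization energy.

Cl, K, Ca, O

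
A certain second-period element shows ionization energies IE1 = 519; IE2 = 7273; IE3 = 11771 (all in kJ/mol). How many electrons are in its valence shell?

1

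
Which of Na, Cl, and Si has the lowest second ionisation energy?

Si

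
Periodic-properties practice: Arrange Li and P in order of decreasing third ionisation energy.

Li > P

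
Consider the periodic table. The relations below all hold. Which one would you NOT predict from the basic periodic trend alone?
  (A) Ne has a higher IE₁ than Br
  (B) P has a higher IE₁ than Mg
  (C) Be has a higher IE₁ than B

(C)

The general trend: IE₁ increases across a period and decreases down a group.
(A) Ne (period 2, group 18) vs Br (period 4, group 17): the stated order agrees with the simple trend.
(B) P (period 3, group 15) vs Mg (period 3, group 2): the stated order agrees with the simple trend.
(C) Be (period 2, group 2) vs B (period 2, group 13): the stated order contradicts the simple trend.
The exception is (C): removing B's lone 2p electron is easier than breaking Be's filled 2s².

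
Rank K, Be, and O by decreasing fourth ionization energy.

IE_4 is the cost of taking one more electron from the +3 cation: K³⁺ is already 2 electrons into the core; Be³⁺ is already 1 electron into the core; O³⁺ still has 3 valence electrons.
Usually core removal costs more than valence removal, but here the competition is close: a tightly held n=2 valence electron can cost more to remove than an n=3 core electron, so the actual values have to decide it.
Approximate IE_4 values (kJ/mol): K 5877, Be 21007, O 7469.
Putting it together, IE_4: K < O < Be.

Be > O > K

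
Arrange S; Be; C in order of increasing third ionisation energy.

After 2 electrons have been removed, what remains? S²⁺ still has 4 valence electrons; Be²⁺ is the bare [He] core; C²⁺ still has 2 valence electrons.
Pulling an electron out of a noble-gas core costs far more than removing a remaining valence electron, so Be sits at the high end of IE_3.
Valence configurations: S²⁺ [Ne]3s²3p², C²⁺ [He]2s².
Tabulated IE_3 (kJ/mol): S 3357, Be 14849, C 4620.
Overall IE_3 order: S < C < Be.

S < C < Be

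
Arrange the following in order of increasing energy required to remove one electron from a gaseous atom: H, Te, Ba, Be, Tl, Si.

Ba < Tl < Si < Te < Be < H

H is in period 1, group 1; Be is in period 2, group 2; Si is in period 3, group 14; Te is in period 5, group 16; Ba is in period 6, group 2; Tl is in period 6, group 13.
Removing the outermost electron gets harder across a period and easier down a group.
Neither a single period nor a single group — weigh both effects.
Tl > Ba: both are in period 6; the period trend gives Tl the larger value.
Si > Tl: both effects reinforce here, so Si is clearly the higher of the two.
Te > Si: period and group pull opposite ways; the across-period shift dominates (869 vs 786 kJ/mol).
Be > Te: the two effects oppose for this pair; the down-group effect wins (900 vs 869 kJ/mol).
H > Be: period and group pull opposite ways; the down-group shift dominates (1312 vs 900 kJ/mol).
For reference (kJ/mol): H 1312, Be 900, Si 786, Te 869, Ba 503, Tl 589.
So from lowest to highest: Ba < Tl < Si < Te < Be < H.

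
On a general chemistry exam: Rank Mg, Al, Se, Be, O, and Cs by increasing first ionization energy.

Cs, Al, Mg, Be, Se, O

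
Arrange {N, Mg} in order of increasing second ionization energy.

Mg, N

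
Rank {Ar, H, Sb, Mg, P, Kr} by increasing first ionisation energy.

Mg < Sb < P < H < Kr < Ar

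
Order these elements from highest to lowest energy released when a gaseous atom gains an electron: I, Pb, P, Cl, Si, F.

F is in period 2, group 17; Si is in period 3, group 14; P is in period 3, group 15; Cl is in period 3, group 17; I is in period 5, group 17; Pb is in period 6, group 14.
Atoms with high Z_eff and room in the valence shell (especially the halogens) have the most exothermic electron affinities.
Here both period and group differ, so the two effects have to be weighed against each other.
P > Pb: both effects reinforce here, so P is clearly the higher of the two.
Si > P: this pair runs against the simple trend — see the exception note.
I > Si: period and group pull opposite ways; the across-period shift dominates (295 vs 134 kJ/mol).
F > I: they share group 17; the group trend gives F the larger value.
Cl > F: this pair runs against the simple trend — see the exception note.
Note the exception: Si has a higher electron affinity than P, contrary to the simple trend — adding an electron to P's half-filled 3p³ is unfavourable, so Si (3p²) has the more exothermic EA.
Note the exception: Cl has a higher electron affinity than F, contrary to the simple trend — F's small 2p subshell makes the incoming electron feel strong e⁻–e⁻ repulsion, so Cl actually releases more energy on gaining an electron.
For reference (kJ/mol): F 328, Si 134, P 72, Cl 349, I 295, Pb 35.
So from highest to lowest: Cl > F > I > Si > P > Pb.

Cl > F > I > Si > P > Pb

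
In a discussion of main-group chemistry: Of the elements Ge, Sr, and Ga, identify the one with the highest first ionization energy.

Ge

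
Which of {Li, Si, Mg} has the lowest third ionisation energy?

After 2 electrons have been removed, what remains? Li²⁺ is already 1 electron into the core; Si²⁺ still has 2 valence electrons; Mg²⁺ is the bare [Ne] core.
Core electrons are held far more tightly than valence electrons, so Mg and Li top the IE_3 order.
Approximate IE_3 values (kJ/mol): Li 11815, Si 3232, Mg 7733.
Hence IE_3: Si < Mg < Li.

Si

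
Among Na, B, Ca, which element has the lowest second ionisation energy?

Ca

After 1 electron has been removed, what remains? Na⁺ is the bare [Ne] core; B⁺ still has 2 valence electrons; Ca⁺ still has 1 valence electron.
Breaking into a closed-shell core is much more expensive than removing a leftover valence electron — Na has the largest IE_2 here.
Valence configurations: B⁺ [He]2s², Ca⁺ [Ar]4s¹.
Tabulated IE_2 (kJ/mol): Na 4562, B 2427, Ca 1145.
Putting it together, IE_2: Ca < B < Na.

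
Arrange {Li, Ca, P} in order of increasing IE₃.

IE_3 is the cost of taking one more electron from the +2 cation: Li²⁺ is already 1 electron into the core; Ca²⁺ is the bare [Ar] core; P²⁺ still has 3 valence electrons.
Core electrons are held far more tightly than valence electrons, so Ca and Li top the IE_3 order.
Tabulated IE_3 (kJ/mol): Li 11815, Ca 4912, P 2914.
So the third ionization energies run P < Ca < Li.

P < Ca < Li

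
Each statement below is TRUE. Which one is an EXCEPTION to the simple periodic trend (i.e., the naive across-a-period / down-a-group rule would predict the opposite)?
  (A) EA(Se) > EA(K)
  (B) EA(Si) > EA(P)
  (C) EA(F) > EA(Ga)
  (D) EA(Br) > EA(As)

(B)

The general trend: electron affinity increases across a period and decreases down a group.
(A) Se (period 4, group 16) vs K (period 4, group 1): the stated order agrees with the simple trend.
(B) Si (period 3, group 14) vs P (period 3, group 15): the stated order contradicts the simple trend.
(C) F (period 2, group 17) vs Ga (period 4, group 13): the stated order agrees with the simple trend.
(D) Br (period 4, group 17) vs As (period 4, group 15): the stated order agrees with the simple trend.
The exception is (B): adding an electron to P's half-filled 3p³ is unfavourable, so Si (3p²) has the more exothermic EA.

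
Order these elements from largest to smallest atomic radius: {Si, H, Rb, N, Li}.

Rb, Li, Si, N, H

H is in period 1, group 1; Li is in period 2, group 1; N is in period 2, group 15; Si is in period 3, group 14; Rb is in period 5, group 1.
Moving right in a period, electrons are added to the same shell under a stronger nuclear pull, so atoms get smaller; moving down, a new shell is opened and atoms get larger.
These span different periods and groups, so the two trends combine.
N > H: the two effects oppose for this pair; the down-group effect wins (71 vs 32 pm).
Si > N: relative to N, both the across-period and down-group shifts push Si's atomic radius up.
Li > Si: period and group pull opposite ways; the across-period shift dominates (133 vs 116 pm).
Rb > Li: they share group 1; the group trend gives Rb the larger value.
For reference (pm): H 32, Li 133, N 71, Si 116, Rb 210.
So from largest to smallest: Rb > Li > Si > N > H.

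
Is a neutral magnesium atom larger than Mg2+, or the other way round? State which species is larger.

Mg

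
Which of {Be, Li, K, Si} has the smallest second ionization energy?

Si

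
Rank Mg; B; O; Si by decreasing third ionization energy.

Mg > O > B > Si

After 2 electrons have been removed, what remains? Mg²⁺ is the bare [Ne] core; B²⁺ still has 1 valence electron; O²⁺ still has 4 valence electrons; Si²⁺ still has 2 valence electrons.
Breaking into a closed-shell core is much more expensive than removing a leftover valence electron — Mg has the largest IE_3 here.
Valence configurations: B²⁺ [He]2s¹, O²⁺ [He]2s²2p², Si²⁺ [Ne]3s².
Tabulated IE_3 (kJ/mol): Mg 7733, B 3660, O 5300, Si 3232.
Overall IE_3 order: Si < B < O < Mg.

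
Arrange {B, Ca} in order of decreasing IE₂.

The second ionization energy removes an electron from the +1 ion. For each element: B⁺ still has 2 valence electrons; Ca⁺ still has 1 valence electron.
All are still removing valence electrons, so compare the +1 ions as you would atoms: IE_2 generally rises across a period (higher Z_eff) and falls down a group (larger shell), subject to the usual subshell exceptions.
Valence configurations: B⁺ [He]2s², Ca⁺ [Ar]4s¹.
Tabulated IE_2 (kJ/mol): B 2427, Ca 1145.
Putting it together, IE_2: Ca < B.

B > Ca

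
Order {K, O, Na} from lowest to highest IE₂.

K < O < Na

IE_2 is the cost of taking one more electron from the +1 cation: K⁺ is the bare [Ar] core; O⁺ still has 5 valence electrons; Na⁺ is the bare [Ne] core.
Usually core removal costs more than valence removal, but here the competition is close: a tightly held n=2 valence electron can cost more to remove than an n=3 core electron, so the actual values have to decide it.
Approximate IE_2 values (kJ/mol): K 3052, O 3388, Na 4562.
So the second ionization energies run K < O < Na.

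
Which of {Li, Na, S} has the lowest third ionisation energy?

Consider each +2 ion: Li²⁺ is already 1 electron into the core; Na²⁺ is already 1 electron into the core; S²⁺ still has 4 valence electrons.
Core electrons are held far more tightly than valence electrons, so Na and Li top the IE_3 order.
The numbers (kJ/mol): Li 11815, Na 6910, S 3357.
Hence IE_3: S < Na < Li.

S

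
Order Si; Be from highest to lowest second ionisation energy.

Be, Si

IE_2 is the cost of taking one more electron from the +1 cation: Si⁺ still has 3 valence electrons; Be⁺ still has 1 valence electron.
All are still removing valence electrons, so compare the +1 ions as you would atoms: IE_2 generally rises across a period (higher Z_eff) and falls down a group (larger shell), subject to the usual subshell exceptions.
Valence configurations: Si⁺ [Ne]3s²3p¹, Be⁺ [He]2s¹.
The numbers (kJ/mol): Si 1577, Be 1757.
Hence IE_2: Si < Be.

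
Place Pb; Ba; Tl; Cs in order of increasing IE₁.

Cs is in period 6, group 1; Ba is in period 6, group 2; Tl is in period 6, group 13; Pb is in period 6, group 14.
IE₁ increases left→right with effective nuclear charge and decreases top→bottom as the valence shell moves farther out.
All lie in period 6, so first ionization energy increases left to right.
So from lowest to highest: Cs < Ba < Tl < Pb.

Cs < Ba < Tl < Pb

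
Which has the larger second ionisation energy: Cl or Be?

Cl

The second ionization energy removes an electron from the +1 ion. For each element: Cl⁺ still has 6 valence electrons; Be⁺ still has 1 valence electron.
All are still removing valence electrons, so compare the +1 ions as you would atoms: IE_2 generally rises across a period (higher Z_eff) and falls down a group (larger shell), subject to the usual subshell exceptions.
Valence configurations: Cl⁺ [Ne]3s²3p⁴, Be⁺ [He]2s¹.
The numbers (kJ/mol): Cl 2298, Be 1757.
Overall IE_2 order: Be < Cl.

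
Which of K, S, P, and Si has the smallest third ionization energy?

P

IE_3 is the cost of taking one more electron from the +2 cation: K²⁺ is already 1 electron into the core; S²⁺ still has 4 valence electrons; P²⁺ still has 3 valence electrons; Si²⁺ still has 2 valence electrons.
Pulling an electron out of a noble-gas core costs far more than removing a remaining valence electron, so K sits at the high end of IE_3.
Valence configurations: S²⁺ [Ne]3s²3p², P²⁺ [Ne]3s²3p¹, Si²⁺ [Ne]3s².
P²⁺ loses a lone 3p electron whereas Si²⁺ must break into a filled 3s² pair, so IE_3(Si) > IE_3(P) even though P has the higher nuclear charge.
Tabulated IE_3 (kJ/mol): K 4420, S 3357, P 2914, Si 3232.
Hence IE_3: P < Si < S < K.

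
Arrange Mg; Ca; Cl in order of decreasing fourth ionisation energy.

The fourth ionization energy removes an electron from the +3 ion. For each element: Mg³⁺ is already 1 electron into the core; Ca³⁺ is already 1 electron into the core; Cl³⁺ still has 4 valence electrons.
Pulling an electron out of a noble-gas core costs far more than removing a remaining valence electron, so Ca and Mg sit at the high end of IE_4.
Approximate IE_4 values (kJ/mol): Mg 10543, Ca 6491, Cl 5159.
So the fourth ionization energies run Cl < Ca < Mg.

Mg > Ca > Cl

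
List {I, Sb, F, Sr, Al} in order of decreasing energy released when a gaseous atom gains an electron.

F > I > Sb > Al > Sr

F is in period 2, group 17; Al is in period 3, group 13; Sr is in period 5, group 2; Sb is in period 5, group 15; I is in period 5, group 17.
Adding an electron releases more energy for atoms nearer the top right (short of the noble gases).
Here both period and group differ, so the two effects have to be weighed against each other.
Al > Sr: both effects reinforce here, so Al is clearly the higher of the two.
Sb > Al: period and group pull opposite ways; the across-period shift dominates (103 vs 42 kJ/mol).
I > Sb: I lies to the right of Sb in period 5, so the across-period effect alone puts I higher.
F > I: they share group 17; the group trend gives F the larger value.
Approximate values (kJ/mol): F 328, Al 42, Sr 5, Sb 103, I 295.
So from highest to lowest: F > I > Sb > Al > Sr.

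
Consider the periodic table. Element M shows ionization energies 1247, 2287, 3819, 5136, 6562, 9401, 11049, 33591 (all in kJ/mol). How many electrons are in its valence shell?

Look for the largest jump between consecutive ionization energies: IE8/IE7 ≈ 3.0, far larger than any earlier ratio.
That jump marks the point where a core electron is being removed. So the atom has 7 valence electrons.

7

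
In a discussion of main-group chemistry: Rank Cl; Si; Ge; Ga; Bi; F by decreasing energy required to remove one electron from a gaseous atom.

F is in period 2, group 17; Si is in period 3, group 14; Cl is in period 3, group 17; Ga is in period 4, group 13; Ge is in period 4, group 14; Bi is in period 6, group 15.
Removing the outermost electron gets harder across a period and easier down a group.
Neither a single period nor a single group — weigh both effects.
Bi > Ga: period and group pull opposite ways; the across-period shift dominates (703 vs 579 kJ/mol).
Ge > Bi: the two effects oppose for this pair; the down-group effect wins (762 vs 703 kJ/mol).
Si > Ge: Si sits above Ge in group 14, so the down-group effect alone puts Si higher.
Cl > Si: Cl lies to the right of Si in period 3, so the across-period effect alone puts Cl higher.
F > Cl: they share group 17; the group trend gives F the larger value.
Approximate values (kJ/mol): F 1681, Si 786, Cl 1251, Ga 579, Ge 762, Bi 703.
So from highest to lowest: F > Cl > Si > Ge > Bi > Ga.

F > Cl > Si > Ge > Bi > Ga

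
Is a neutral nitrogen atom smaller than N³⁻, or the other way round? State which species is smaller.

Forming N³⁻ adds 3 electrons to N. More electron–electron repulsion in the same shell, with unchanged nuclear charge, lets the cloud expand.
An anion is larger than its parent atom: N³⁻ > N.

N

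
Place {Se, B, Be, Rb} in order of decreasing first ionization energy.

Removing the outermost electron gets harder across a period and easier down a group.
These span different periods and groups, so the two trends combine.
B > Rb: relative to Rb, both the across-period and down-group shifts push B's first ionization energy up.
Be > B: this pair runs against the simple trend — see the exception note.
Se > Be: period and group pull opposite ways; the across-period shift dominates (941 vs 900 kJ/mol).
Note the exception: Be has a higher first ionization energy than B, contrary to the simple trend — removing B's lone 2p electron is easier than breaking Be's filled 2s².
Approximate values (kJ/mol): Be 900, B 801, Se 941, Rb 403.
So from highest to lowest: Se > Be > B > Rb.

Se > Be > B > Rb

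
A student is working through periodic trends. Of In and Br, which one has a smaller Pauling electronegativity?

In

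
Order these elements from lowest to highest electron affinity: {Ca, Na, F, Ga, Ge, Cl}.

Ca < Ga < Na < Ge < F < Cl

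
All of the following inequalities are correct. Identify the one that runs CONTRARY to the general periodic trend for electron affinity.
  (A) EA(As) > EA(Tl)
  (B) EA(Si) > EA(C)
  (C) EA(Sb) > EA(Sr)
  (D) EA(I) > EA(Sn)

(B)

The general trend: electron affinity increases across a period and decreases down a group.
(A) As (period 4, group 15) vs Tl (period 6, group 13): the stated order agrees with the simple trend.
(B) Si (period 3, group 14) vs C (period 2, group 14): the stated order contradicts the simple trend.
(C) Sb (period 5, group 15) vs Sr (period 5, group 2): the stated order agrees with the simple trend.
(D) I (period 5, group 17) vs Sn (period 5, group 14): the stated order agrees with the simple trend.
The exception is (B): Si's larger, more diffuse 3p orbitals accept an added electron slightly more readily than C's compact 2p.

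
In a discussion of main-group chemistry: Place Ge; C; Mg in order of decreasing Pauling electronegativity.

C, Ge, Mg

C is in period 2, group 14; Mg is in period 3, group 2; Ge is in period 4, group 14.
Atoms toward the upper right of the periodic table pull bonding electrons most strongly.
Neither a single period nor a single group — weigh both effects.
Ge > Mg: period and group pull opposite ways; the across-period shift dominates (2.01 vs 1.31).
C > Ge: they share group 14; the group trend gives C the larger value.
Approximate values (Pauling): C 2.55, Mg 1.31, Ge 2.01.
So from highest to lowest: C > Ge > Mg.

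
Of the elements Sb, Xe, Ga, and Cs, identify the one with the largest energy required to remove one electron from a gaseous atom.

Ga is in period 4, group 13; Sb is in period 5, group 15; Xe is in period 5, group 18; Cs is in period 6, group 1.
First ionization energy rises across a period (greater Z_eff holds electrons more tightly) and falls down a group (valence electrons are farther from the nucleus).
Neither a single period nor a single group — weigh both effects.
Ga > Cs: both effects reinforce here, so Ga is clearly the higher of the two.
Sb > Ga: the two effects oppose for this pair; the across-period effect wins (831 vs 579 kJ/mol).
Xe > Sb: both are in period 5; the period trend gives Xe the larger value.
Approximate values (kJ/mol): Ga 579, Sb 831, Xe 1170, Cs 376.
The largest energy required to remove one electron from a gaseous atom among these belongs to Xe.

Xe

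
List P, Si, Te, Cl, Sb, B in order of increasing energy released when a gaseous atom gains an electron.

B is in period 2, group 13; Si is in period 3, group 14; P is in period 3, group 15; Cl is in period 3, group 17; Sb is in period 5, group 15; Te is in period 5, group 16.
Adding an electron releases more energy for atoms nearer the top right (short of the noble gases).
Here both period and group differ, so the two effects have to be weighed against each other.
P > B: the two effects oppose for this pair; the across-period effect wins (72 vs 27 kJ/mol).
Sb > P: this pair runs against the simple trend — see the exception note.
Si > Sb: period and group pull opposite ways; the down-group shift dominates (134 vs 103 kJ/mol).
Te > Si: the two effects oppose for this pair; the across-period effect wins (190 vs 134 kJ/mol).
Cl > Te: both effects reinforce here, so Cl is clearly the higher of the two.
Note the exception: Sb has a higher electron affinity than P, contrary to the simple trend — both are half-filled np³, but the pairing/repulsion penalty for the added electron shrinks as the p orbitals become larger and more diffuse down the group, and for Sb that outweighs the weaker nuclear attraction.
Note the exception: Si has a higher electron affinity than P, contrary to the simple trend — adding an electron to P's half-filled 3p³ is unfavourable, so Si (3p²) has the more exothermic EA.
For reference (kJ/mol): B 27, Si 134, P 72, Cl 349, Sb 103, Te 190.
So from lowest to highest: B < P < Sb < Si < Te < Cl.

B < P < Sb < Si < Te < Cl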